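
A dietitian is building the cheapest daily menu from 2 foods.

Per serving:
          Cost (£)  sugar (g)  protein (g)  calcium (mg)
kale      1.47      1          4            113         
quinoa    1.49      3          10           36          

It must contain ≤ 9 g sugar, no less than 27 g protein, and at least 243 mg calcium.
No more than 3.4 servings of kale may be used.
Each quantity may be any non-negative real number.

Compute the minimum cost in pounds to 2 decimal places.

£5.32

This is a linear program. Let x1 = servings of kale, x2 = servings of quinoa.
min 1.47x1 + 1.49x2 with:
  1x1 + 3x2 ≤ 9   (sugar)
  4x1 + 10x2 ≥ 27   (protein)
  113x1 + 36x2 ≥ 243   (calcium)
  x1 ≤ 3.4
  x1, x2 ≥ 0.
Both inputs are positive at the optimum. There the protein and calcium constraints are tight.
Solving gives x1 = 1.479, x2 = 2.109.
Hence cost = 1.47·1.479 + 1.49·2.109 = £5.3165.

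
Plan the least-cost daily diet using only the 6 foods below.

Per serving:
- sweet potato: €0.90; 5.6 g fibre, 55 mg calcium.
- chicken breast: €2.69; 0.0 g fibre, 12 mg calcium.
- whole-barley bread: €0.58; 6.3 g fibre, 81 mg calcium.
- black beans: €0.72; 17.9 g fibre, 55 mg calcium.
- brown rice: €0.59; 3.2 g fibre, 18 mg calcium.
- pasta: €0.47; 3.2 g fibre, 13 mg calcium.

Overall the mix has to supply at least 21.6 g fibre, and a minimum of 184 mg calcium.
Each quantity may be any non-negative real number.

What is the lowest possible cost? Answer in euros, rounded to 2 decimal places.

€1.49

Set it up as a linear program. Let x1 = servings of sweet potato, x2 = servings of chicken breast, x3 = servings of whole-barley bread, x4 = servings of black beans, x5 = servings of brown rice, x6 = servings of pasta.
Minimise 0.9x1 + 2.69x2 + 0.58x3 + 0.72x4 + 0.59x5 + 0.47x6 subject to:
  5.6x1 + 6.3x3 + 17.9x4 + 3.2x5 + 3.2x6 ≥ 21.6   (fibre)
  55x1 + 12x2 + 81x3 + 55x4 + 18x5 + 13x6 ≥ 184   (calcium)
  x1, x2, x3, x4, x5, x6 ≥ 0.
The optimal basis is {whole-barley bread, black beans}; sweet potato, chicken breast, brown rice, pasta drop out. Binding constraints: fibre and calcium.
So whole-barley bread = 1.908 servings, black beans = 0.5351 servings.
Total cost: 0.58·1.908 + 0.72·0.5351 = 1.4919.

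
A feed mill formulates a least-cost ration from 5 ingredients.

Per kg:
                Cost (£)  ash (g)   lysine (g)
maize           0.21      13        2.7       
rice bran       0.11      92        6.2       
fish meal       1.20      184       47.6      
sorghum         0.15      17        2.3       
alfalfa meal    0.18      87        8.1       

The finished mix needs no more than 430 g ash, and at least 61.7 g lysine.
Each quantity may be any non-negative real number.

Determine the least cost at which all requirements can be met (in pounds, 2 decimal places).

£1.43

Let x1 = kg of maize, x2 = kg of rice bran, x3 = kg of fish meal, x4 = kg of sorghum, x5 = kg of alfalfa meal.
Minimise 0.21x1 + 0.11x2 + 1.2x3 + 0.15x4 + 0.18x5 with:
  13x1 + 92x2 + 184x3 + 17x4 + 87x5 ≤ 430   (ash)
  2.7x1 + 6.2x2 + 47.6x3 + 2.3x4 + 8.1x5 ≥ 61.7   (lysine)
  x1, x2, x3, x4, x5 ≥ 0.
The cheapest feasible vertex uses only rice bran, fish meal; maize, sorghum, alfalfa meal are not used. The ash and lysine requirements are met with equality.
So rice bran = 2.815 kg, fish meal = 0.9296 kg.
Cost = 0.11·2.815 + 1.2·0.9296 = 1.4252.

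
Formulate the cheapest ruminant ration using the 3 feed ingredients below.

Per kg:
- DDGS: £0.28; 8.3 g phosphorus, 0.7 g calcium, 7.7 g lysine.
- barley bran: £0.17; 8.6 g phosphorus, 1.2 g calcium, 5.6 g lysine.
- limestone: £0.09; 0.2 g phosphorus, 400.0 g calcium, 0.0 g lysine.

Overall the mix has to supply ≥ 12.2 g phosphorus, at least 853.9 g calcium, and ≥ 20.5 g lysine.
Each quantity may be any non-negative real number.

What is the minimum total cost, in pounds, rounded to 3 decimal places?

Let x1 = kg of DDGS, x2 = kg of barley bran, x3 = kg of limestone.
Minimise 0.28x1 + 0.17x2 + 0.09x3 with:
  8.3x1 + 8.6x2 + 0.2x3 ≥ 12.2   (phosphorus)
  0.7x1 + 1.2x2 + 400x3 ≥ 853.9   (calcium)
  7.7x1 + 5.6x2 ≥ 20.5   (lysine)
  x1, x2, x3 ≥ 0.
The optimal basis is {barley bran, limestone}; DDGS drops out. There the calcium and lysine constraints are tight.
Solving gives x2 = 3.6607, x3 = 2.1238.
Hence cost = 0.17·3.6607 + 0.09·2.1238 = £0.81346.

£0.813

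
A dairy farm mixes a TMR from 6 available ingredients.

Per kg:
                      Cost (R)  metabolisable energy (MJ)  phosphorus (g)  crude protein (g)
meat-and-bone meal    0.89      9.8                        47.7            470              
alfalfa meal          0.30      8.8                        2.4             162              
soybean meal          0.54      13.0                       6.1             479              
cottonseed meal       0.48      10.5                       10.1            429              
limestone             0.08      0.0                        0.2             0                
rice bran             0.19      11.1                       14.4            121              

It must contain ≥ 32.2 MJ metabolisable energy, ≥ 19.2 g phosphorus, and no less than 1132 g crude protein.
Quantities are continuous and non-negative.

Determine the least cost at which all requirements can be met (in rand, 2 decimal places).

R1.29

Let x1 = kg of meat-and-bone meal, x2 = kg of alfalfa meal, x3 = kg of soybean meal, x4 = kg of cottonseed meal, x5 = kg of limestone, x6 = kg of rice bran.
Minimize 0.89x1 + 0.3x2 + 0.54x3 + 0.48x4 + 0.08x5 + 0.19x6 s.t.:
  9.8x1 + 8.8x2 + 13x3 + 10.5x4 + 11.1x6 ≥ 32.2   (metabolisable energy)
  47.7x1 + 2.4x2 + 6.1x3 + 10.1x4 + 0.2x5 + 14.4x6 ≥ 19.2   (phosphorus)
  470x1 + 162x2 + 479x3 + 429x4 + 121x6 ≥ 1132   (crude protein)
  x1, x2, x3, x4, x5, x6 ≥ 0.
The minimum-cost mix takes nothing from meat-and-bone meal, alfalfa meal, limestone — only soybean meal, cottonseed meal, rice bran. The metabolisable energy, phosphorus, crude protein requirements are met with equality.
Optimal quantities: soybean meal = 1.979 kg, cottonseed meal = 0.3611 kg, rice bran = 0.2419 kg.
Cost = 0.54·1.979 + 0.48·0.3611 + 0.19·0.2419 = 1.2879.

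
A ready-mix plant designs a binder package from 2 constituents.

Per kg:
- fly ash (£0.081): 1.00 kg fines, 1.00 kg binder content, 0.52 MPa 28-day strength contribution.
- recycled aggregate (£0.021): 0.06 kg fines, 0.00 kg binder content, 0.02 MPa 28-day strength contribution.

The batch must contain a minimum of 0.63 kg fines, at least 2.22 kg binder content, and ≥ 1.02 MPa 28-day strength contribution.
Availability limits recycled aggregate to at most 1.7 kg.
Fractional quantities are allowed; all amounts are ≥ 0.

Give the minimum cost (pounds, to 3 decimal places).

Let x1 = kg of fly ash, x2 = kg of recycled aggregate.
min 0.081x1 + 0.021x2 with:
  1x1 + 0.06x2 ≥ 0.63   (fines)
  1x1 ≥ 2.22   (binder content)
  0.52x1 + 0.02x2 ≥ 1.02   (28-day strength contribution)
  x2 ≤ 1.7
  x1, x2 ≥ 0.
The cheapest feasible vertex uses only fly ash; recycled aggregate is not used. The binder content requirement is met with equality.
Optimal quantities: fly ash = 2.22 kg.
Hence cost = 0.081·2.22 = £0.17982.

£0.180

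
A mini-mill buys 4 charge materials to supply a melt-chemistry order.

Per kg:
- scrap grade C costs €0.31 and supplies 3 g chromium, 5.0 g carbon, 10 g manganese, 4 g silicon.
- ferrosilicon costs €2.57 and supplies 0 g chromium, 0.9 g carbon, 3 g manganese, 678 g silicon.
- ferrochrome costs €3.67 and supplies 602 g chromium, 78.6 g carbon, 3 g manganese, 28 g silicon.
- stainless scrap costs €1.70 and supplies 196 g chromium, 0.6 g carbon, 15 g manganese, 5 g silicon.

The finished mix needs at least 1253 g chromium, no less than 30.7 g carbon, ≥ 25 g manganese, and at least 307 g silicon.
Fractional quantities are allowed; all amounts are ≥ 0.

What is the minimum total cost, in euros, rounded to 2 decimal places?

Let x1 = kg of scrap grade C, x2 = kg of ferrosilicon, x3 = kg of ferrochrome, x4 = kg of stainless scrap.
min 0.31x1 + 2.57x2 + 3.67x3 + 1.7x4 s.t.:
  3x1 + 602x3 + 196x4 ≥ 1253   (chromium)
  5x1 + 0.9x2 + 78.6x3 + 0.6x4 ≥ 30.7   (carbon)
  10x1 + 3x2 + 3x3 + 15x4 ≥ 25   (manganese)
  4x1 + 678x2 + 28x3 + 5x4 ≥ 307   (silicon)
  x1, x2, x3, x4 ≥ 0.
At the optimum only scrap grade C, ferrosilicon, ferrochrome are positive (stainless scrap = 0). Binding constraints: chromium, manganese, silicon.
So scrap grade C = 1.771 kg, ferrosilicon = 0.3568 kg, ferrochrome = 2.073 kg.
Hence cost = 0.31·1.771 + 2.57·0.3568 + 3.67·2.073 = €9.0739.

€9.07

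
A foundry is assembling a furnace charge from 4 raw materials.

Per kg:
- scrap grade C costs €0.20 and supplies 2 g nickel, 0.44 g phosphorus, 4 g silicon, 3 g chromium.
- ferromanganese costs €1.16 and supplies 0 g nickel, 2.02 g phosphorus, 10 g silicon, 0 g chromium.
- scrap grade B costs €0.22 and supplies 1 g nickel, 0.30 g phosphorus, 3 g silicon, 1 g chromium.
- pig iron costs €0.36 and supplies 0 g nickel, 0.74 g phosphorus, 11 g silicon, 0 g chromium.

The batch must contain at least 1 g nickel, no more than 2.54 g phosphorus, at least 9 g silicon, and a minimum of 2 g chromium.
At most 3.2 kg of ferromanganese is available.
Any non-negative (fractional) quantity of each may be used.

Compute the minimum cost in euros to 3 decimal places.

Let x1 = kg of scrap grade C, x2 = kg of ferromanganese, x3 = kg of scrap grade B, x4 = kg of pig iron.
min 0.2x1 + 1.16x2 + 0.22x3 + 0.36x4 s.t.:
  2x1 + 1x3 ≥ 1   (nickel)
  0.44x1 + 2.02x2 + 0.3x3 + 0.74x4 ≤ 2.54   (phosphorus)
  4x1 + 10x2 + 3x3 + 11x4 ≥ 9   (silicon)
  3x1 + 1x3 ≥ 2   (chromium)
  x2 ≤ 3.2
  x1, x2, x3, x4 ≥ 0.
The minimum-cost mix takes nothing from ferromanganese, scrap grade B — only scrap grade C, pig iron. The silicon and chromium requirements are met with equality.
That vertex is x1 = 0.6667, x4 = 0.5758.
Objective = 0.2·0.6667 + 0.36·0.5758 = 0.34063.

€0.341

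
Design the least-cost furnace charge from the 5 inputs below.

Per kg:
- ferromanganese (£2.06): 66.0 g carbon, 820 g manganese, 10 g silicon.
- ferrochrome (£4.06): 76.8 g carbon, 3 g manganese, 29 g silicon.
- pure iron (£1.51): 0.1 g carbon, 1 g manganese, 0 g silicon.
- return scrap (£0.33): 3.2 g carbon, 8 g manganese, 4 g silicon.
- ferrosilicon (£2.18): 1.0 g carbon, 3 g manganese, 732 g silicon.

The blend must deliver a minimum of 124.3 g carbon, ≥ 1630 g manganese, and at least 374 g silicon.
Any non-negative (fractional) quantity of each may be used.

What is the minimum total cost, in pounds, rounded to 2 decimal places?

Set it up as a linear program. Let x1 = kg of ferromanganese, x2 = kg of ferrochrome, x3 = kg of pure iron, x4 = kg of return scrap, x5 = kg of ferrosilicon.
min 2.06x1 + 4.06x2 + 1.51x3 + 0.33x4 + 2.18x5 with:
  66x1 + 76.8x2 + 0.1x3 + 3.2x4 + 1x5 ≥ 124.3   (carbon)
  820x1 + 3x2 + 1x3 + 8x4 + 3x5 ≥ 1630   (manganese)
  10x1 + 29x2 + 4x4 + 732x5 ≥ 374   (silicon)
  x1, x2, x3, x4, x5 ≥ 0.
The minimum-cost mix takes nothing from ferrochrome, pure iron, return scrap — only ferromanganese, ferrosilicon. The manganese and silicon requirements are met with equality.
So ferromanganese = 1.986 kg, ferrosilicon = 0.4838 kg.
Cost = 2.06·1.986 + 2.18·0.4838 = 5.1458.

£5.15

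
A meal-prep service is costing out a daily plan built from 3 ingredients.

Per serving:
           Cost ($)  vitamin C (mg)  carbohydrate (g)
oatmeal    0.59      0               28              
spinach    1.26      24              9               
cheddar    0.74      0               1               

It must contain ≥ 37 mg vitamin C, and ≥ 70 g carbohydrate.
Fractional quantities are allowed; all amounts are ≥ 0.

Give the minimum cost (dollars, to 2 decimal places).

Let x1 = servings of oatmeal, x2 = servings of spinach, x3 = servings of cheddar.
Minimize 0.59x1 + 1.26x2 + 0.74x3 s.t.:
  24x2 ≥ 37   (vitamin C)
  28x1 + 9x2 + 1x3 ≥ 70   (carbohydrate)
  x1, x2, x3 ≥ 0.
The minimum-cost mix takes nothing from cheddar — only oatmeal, spinach. There the vitamin C and carbohydrate constraints are tight.
So oatmeal = 2.004 servings, spinach = 1.542 servings.
Objective = 0.59·2.004 + 1.26·1.542 = 3.1253.

$3.13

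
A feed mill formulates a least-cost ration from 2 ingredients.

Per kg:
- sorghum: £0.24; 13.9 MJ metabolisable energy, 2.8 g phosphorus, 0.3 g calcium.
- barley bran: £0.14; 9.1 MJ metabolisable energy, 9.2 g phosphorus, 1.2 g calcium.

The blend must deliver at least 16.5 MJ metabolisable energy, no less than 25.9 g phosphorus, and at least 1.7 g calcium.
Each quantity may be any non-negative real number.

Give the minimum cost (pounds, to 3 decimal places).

£0.394

Let x1 = kg of sorghum, x2 = kg of barley bran.
min 0.24x1 + 0.14x2 with:
  13.9x1 + 9.1x2 ≥ 16.5   (metabolisable energy)
  2.8x1 + 9.2x2 ≥ 25.9   (phosphorus)
  0.3x1 + 1.2x2 ≥ 1.7   (calcium)
  x1, x2 ≥ 0.
The optimal basis is {barley bran}; sorghum drops out. Binding constraint: phosphorus.
So barley bran = 2.815 kg.
Cost = 0.14·2.815 = 0.39410.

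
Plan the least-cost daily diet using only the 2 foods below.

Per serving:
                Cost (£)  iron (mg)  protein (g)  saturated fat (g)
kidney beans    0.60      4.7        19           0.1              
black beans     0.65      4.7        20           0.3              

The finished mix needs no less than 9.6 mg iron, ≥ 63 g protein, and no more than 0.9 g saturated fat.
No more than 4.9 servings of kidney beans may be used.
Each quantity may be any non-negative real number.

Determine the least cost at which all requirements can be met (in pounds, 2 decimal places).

Set it up as a linear program. Let x1 = servings of kidney beans, x2 = servings of black beans.
Minimize 0.6x1 + 0.65x2 with:
  4.7x1 + 4.7x2 ≥ 9.6   (iron)
  19x1 + 20x2 ≥ 63   (protein)
  0.1x1 + 0.3x2 ≤ 0.9   (saturated fat)
  x1 ≤ 4.9
  x1, x2 ≥ 0.
The cheapest feasible vertex uses only kidney beans; black beans is not used. There the protein constraint is tight.
Solving gives x1 = 3.316.
Hence cost = 0.6·3.316 = £1.9896.

£1.99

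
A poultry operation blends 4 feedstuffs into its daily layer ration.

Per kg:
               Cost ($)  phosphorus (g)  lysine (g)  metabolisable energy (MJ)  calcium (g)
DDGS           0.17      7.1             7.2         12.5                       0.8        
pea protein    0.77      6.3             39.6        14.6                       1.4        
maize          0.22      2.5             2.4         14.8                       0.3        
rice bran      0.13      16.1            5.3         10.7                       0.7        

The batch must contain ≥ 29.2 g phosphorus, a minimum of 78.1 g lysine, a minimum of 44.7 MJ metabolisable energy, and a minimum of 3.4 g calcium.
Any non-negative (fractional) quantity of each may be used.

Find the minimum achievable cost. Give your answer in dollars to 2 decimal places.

$1.57

Set it up as a linear program. Let x1 = kg of DDGS, x2 = kg of pea protein, x3 = kg of maize, x4 = kg of rice bran.
min 0.17x1 + 0.77x2 + 0.22x3 + 0.13x4 s.t.:
  7.1x1 + 6.3x2 + 2.5x3 + 16.1x4 ≥ 29.2   (phosphorus)
  7.2x1 + 39.6x2 + 2.4x3 + 5.3x4 ≥ 78.1   (lysine)
  12.5x1 + 14.6x2 + 14.8x3 + 10.7x4 ≥ 44.7   (metabolisable energy)
  0.8x1 + 1.4x2 + 0.3x3 + 0.7x4 ≥ 3.4   (calcium)
  x1, x2, x3, x4 ≥ 0.
The optimal basis is {DDGS, pea protein, rice bran}; maize drops out. There the phosphorus, lysine, metabolisable energy constraints are tight.
Solving gives x1 = 0.9778, x2 = 1.698, x4 = 0.7179.
Objective = 0.17·0.9778 + 0.77·1.698 + 0.13·0.7179 = 1.5670.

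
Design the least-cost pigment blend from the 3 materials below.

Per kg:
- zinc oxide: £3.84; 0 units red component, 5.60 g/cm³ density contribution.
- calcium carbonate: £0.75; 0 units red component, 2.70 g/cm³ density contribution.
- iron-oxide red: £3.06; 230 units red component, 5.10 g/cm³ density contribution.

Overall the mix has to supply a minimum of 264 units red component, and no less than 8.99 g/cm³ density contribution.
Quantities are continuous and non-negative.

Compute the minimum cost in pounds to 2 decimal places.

Set it up as a linear program. Let x1 = kg of zinc oxide, x2 = kg of calcium carbonate, x3 = kg of iron-oxide red.
Minimise 3.84x1 + 0.75x2 + 3.06x3 subject to:
  230x3 ≥ 264   (red component)
  5.6x1 + 2.7x2 + 5.1x3 ≥ 8.99   (density contribution)
  x1, x2, x3 ≥ 0.
The cheapest feasible vertex uses only calcium carbonate, iron-oxide red; zinc oxide is not used. Binding constraints: red component and density contribution.
That vertex is x2 = 1.162, x3 = 1.148.
Cost = 0.75·1.162 + 3.06·1.148 = 4.3844.

£4.38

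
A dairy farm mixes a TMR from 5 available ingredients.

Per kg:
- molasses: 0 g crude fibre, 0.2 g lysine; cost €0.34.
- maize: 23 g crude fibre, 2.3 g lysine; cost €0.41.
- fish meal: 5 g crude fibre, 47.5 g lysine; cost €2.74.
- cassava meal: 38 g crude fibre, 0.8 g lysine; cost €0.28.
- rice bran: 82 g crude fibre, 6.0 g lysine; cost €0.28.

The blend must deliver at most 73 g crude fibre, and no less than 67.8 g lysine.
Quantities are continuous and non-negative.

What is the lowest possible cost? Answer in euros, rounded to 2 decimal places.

€3.86

Let x1 = kg of molasses, x2 = kg of maize, x3 = kg of fish meal, x4 = kg of cassava meal, x5 = kg of rice bran.
Minimise 0.34x1 + 0.41x2 + 2.74x3 + 0.28x4 + 0.28x5 s.t.:
  23x2 + 5x3 + 38x4 + 82x5 ≤ 73   (crude fibre)
  0.2x1 + 2.3x2 + 47.5x3 + 0.8x4 + 6x5 ≥ 67.8   (lysine)
  x1, x2, x3, x4, x5 ≥ 0.
The optimal basis is {fish meal, rice bran}; molasses, maize, cassava meal drop out. Binding constraints: crude fibre and lysine.
Optimal quantities: fish meal = 1.325 kg, rice bran = 0.8094 kg.
Objective = 2.74·1.325 + 0.28·0.8094 = 3.8571.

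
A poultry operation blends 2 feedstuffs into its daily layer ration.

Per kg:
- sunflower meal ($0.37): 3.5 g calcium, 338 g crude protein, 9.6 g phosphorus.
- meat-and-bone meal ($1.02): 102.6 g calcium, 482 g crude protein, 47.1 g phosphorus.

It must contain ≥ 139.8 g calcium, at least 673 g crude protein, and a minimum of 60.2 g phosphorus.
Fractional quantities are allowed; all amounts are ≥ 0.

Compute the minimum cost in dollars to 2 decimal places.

Let x1 = kg of sunflower meal, x2 = kg of meat-and-bone meal.
Minimize 0.37x1 + 1.02x2 with:
  3.5x1 + 102.6x2 ≥ 139.8   (calcium)
  338x1 + 482x2 ≥ 673   (crude protein)
  9.6x1 + 47.1x2 ≥ 60.2   (phosphorus)
  x1, x2 ≥ 0.
Both inputs are positive at the optimum. There the calcium and crude protein constraints are tight.
Solving gives x1 = 0.0505, x2 = 1.361.
Hence cost = 0.37·0.0505 + 1.02·1.361 = $1.4069.

$1.41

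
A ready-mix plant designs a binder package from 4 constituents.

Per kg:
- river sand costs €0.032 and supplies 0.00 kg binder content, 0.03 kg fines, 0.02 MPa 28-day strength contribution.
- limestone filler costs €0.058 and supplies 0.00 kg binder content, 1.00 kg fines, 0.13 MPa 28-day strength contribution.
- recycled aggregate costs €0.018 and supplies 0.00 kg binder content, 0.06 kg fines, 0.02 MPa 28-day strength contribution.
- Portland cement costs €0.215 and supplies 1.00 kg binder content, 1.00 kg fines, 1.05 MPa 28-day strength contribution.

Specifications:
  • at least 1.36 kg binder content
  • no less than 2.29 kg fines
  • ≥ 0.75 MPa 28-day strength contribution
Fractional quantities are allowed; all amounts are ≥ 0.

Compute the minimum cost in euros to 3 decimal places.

€0.346

This is a linear program. Let x1 = kg of river sand, x2 = kg of limestone filler, x3 = kg of recycled aggregate, x4 = kg of Portland cement.
min 0.032x1 + 0.058x2 + 0.018x3 + 0.215x4 s.t.:
  1x4 ≥ 1.36   (binder content)
  0.03x1 + 1x2 + 0.06x3 + 1x4 ≥ 2.29   (fines)
  0.02x1 + 0.13x2 + 0.02x3 + 1.05x4 ≥ 0.75   (28-day strength contribution)
  x1, x2, x3, x4 ≥ 0.
At the optimum only limestone filler, Portland cement are positive (river sand, recycled aggregate = 0). Binding constraints: binder content and fines.
So limestone filler = 0.93 kg, Portland cement = 1.36 kg.
Cost = 0.058·0.93 + 0.215·1.36 = 0.34634.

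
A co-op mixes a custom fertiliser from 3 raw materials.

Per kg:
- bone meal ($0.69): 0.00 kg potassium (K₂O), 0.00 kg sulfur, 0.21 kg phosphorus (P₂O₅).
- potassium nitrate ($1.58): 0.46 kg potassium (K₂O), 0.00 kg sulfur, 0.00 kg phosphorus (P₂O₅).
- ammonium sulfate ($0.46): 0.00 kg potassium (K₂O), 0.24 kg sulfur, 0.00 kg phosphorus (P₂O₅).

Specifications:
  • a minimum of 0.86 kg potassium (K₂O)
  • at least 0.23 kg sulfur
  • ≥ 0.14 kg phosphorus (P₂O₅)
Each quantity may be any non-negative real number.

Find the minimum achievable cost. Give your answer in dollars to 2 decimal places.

$3.85

Let x1 = kg of bone meal, x2 = kg of potassium nitrate, x3 = kg of ammonium sulfate.
Minimize 0.69x1 + 1.58x2 + 0.46x3 with:
  0.46x2 ≥ 0.86   (potassium (K₂O))
  0.24x3 ≥ 0.23   (sulfur)
  0.21x1 ≥ 0.14   (phosphorus (P₂O₅))
  x1, x2, x3 ≥ 0.
The optimal mix uses every input. There the potassium (K₂O), sulfur, phosphorus (P₂O₅) constraints are tight.
That vertex is x1 = 0.66667, x2 = 1.8696, x3 = 0.95833.
Total cost: 0.69·0.66667 + 1.58·1.8696 + 0.46·0.95833 = 3.8548.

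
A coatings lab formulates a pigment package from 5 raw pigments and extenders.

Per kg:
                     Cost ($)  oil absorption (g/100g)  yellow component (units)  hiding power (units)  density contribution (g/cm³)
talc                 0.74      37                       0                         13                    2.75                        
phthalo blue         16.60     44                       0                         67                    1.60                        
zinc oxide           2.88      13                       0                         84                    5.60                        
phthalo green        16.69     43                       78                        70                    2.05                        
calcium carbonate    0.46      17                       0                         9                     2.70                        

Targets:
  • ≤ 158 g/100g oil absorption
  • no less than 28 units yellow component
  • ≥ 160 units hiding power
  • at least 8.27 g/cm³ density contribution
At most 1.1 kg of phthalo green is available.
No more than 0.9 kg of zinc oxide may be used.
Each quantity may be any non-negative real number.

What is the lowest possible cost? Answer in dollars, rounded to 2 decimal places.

Let x1 = kg of talc, x2 = kg of phthalo blue, x3 = kg of zinc oxide, x4 = kg of phthalo green, x5 = kg of calcium carbonate.
Minimize 0.74x1 + 16.6x2 + 2.88x3 + 16.69x4 + 0.46x5 s.t.:
  37x1 + 44x2 + 13x3 + 43x4 + 17x5 ≤ 158   (oil absorption)
  78x4 ≥ 28   (yellow component)
  13x1 + 67x2 + 84x3 + 70x4 + 9x5 ≥ 160   (hiding power)
  2.75x1 + 1.6x2 + 5.6x3 + 2.05x4 + 2.7x5 ≥ 8.27   (density contribution)
  x4 ≤ 1.1
  x3 ≤ 0.9
  x1, x2, x3, x4, x5 ≥ 0.
At the optimum only zinc oxide, phthalo green, calcium carbonate are positive (talc, phthalo blue = 0). The yellow component, hiding power, the zinc oxide cap requirements are met with equality.
That vertex is x3 = 0.9, x4 = 0.359, x5 = 6.586.
Total cost: 2.88·0.9 + 16.69·0.359 + 0.46·6.586 = 11.6133.

$11.61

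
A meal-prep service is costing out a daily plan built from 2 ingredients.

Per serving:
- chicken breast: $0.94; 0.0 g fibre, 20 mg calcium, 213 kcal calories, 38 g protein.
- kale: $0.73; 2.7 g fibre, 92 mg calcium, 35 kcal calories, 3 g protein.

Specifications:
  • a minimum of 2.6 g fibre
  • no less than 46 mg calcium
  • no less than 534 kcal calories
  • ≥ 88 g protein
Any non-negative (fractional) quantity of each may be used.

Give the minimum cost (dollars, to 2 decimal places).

$2.91

Treat it as an LP. Let x1 = servings of chicken breast, x2 = servings of kale.
Minimize 0.94x1 + 0.73x2 subject to:
  2.7x2 ≥ 2.6   (fibre)
  20x1 + 92x2 ≥ 46   (calcium)
  213x1 + 35x2 ≥ 534   (calories)
  38x1 + 3x2 ≥ 88   (protein)
  x1, x2 ≥ 0.
Both inputs are positive at the optimum. The fibre and calories requirements are met with equality.
So chicken breast = 2.349 servings, kale = 0.963 servings.
Hence cost = 0.94·2.349 + 0.73·0.963 = $2.9111.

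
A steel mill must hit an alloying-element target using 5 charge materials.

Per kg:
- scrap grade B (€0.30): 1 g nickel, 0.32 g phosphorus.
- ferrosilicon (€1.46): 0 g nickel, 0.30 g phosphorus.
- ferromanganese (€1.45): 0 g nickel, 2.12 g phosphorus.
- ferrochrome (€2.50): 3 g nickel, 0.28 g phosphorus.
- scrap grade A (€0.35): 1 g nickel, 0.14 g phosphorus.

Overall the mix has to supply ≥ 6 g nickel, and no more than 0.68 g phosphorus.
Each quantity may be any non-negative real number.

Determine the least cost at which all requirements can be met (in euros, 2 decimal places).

€3.76

Let x1 = kg of scrap grade B, x2 = kg of ferrosilicon, x3 = kg of ferromanganese, x4 = kg of ferrochrome, x5 = kg of scrap grade A.
min 0.3x1 + 1.46x2 + 1.45x3 + 2.5x4 + 0.35x5 s.t.:
  1x1 + 3x4 + 1x5 ≥ 6   (nickel)
  0.32x1 + 0.3x2 + 2.12x3 + 0.28x4 + 0.14x5 ≤ 0.68   (phosphorus)
  x1, x2, x3, x4, x5 ≥ 0.
The minimum-cost mix takes nothing from scrap grade B, ferrosilicon, ferromanganese — only ferrochrome, scrap grade A. The nickel and phosphorus requirements are met with equality.
Solving gives x4 = 1.143, x5 = 2.571.
Cost = 2.5·1.143 + 0.35·2.571 = 3.7574.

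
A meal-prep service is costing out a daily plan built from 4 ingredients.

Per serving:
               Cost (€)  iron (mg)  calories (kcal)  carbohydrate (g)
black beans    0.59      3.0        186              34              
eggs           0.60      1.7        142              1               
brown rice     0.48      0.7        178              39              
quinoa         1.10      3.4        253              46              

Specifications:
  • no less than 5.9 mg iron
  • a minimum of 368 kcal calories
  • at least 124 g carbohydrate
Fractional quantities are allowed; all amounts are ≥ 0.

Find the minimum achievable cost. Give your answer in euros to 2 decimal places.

Set it up as a linear program. Let x1 = servings of black beans, x2 = servings of eggs, x3 = servings of brown rice, x4 = servings of quinoa.
Minimise 0.59x1 + 0.6x2 + 0.48x3 + 1.1x4 s.t.:
  3x1 + 1.7x2 + 0.7x3 + 3.4x4 ≥ 5.9   (iron)
  186x1 + 142x2 + 178x3 + 253x4 ≥ 368   (calories)
  34x1 + 1x2 + 39x3 + 46x4 ≥ 124   (carbohydrate)
  x1, x2, x3, x4 ≥ 0.
The optimal basis is {black beans, brown rice}; eggs, quinoa drop out. There the iron and carbohydrate constraints are tight.
So black beans = 1.538 servings, brown rice = 1.839 servings.
Total cost: 0.59·1.538 + 0.48·1.839 = 1.7901.

€1.79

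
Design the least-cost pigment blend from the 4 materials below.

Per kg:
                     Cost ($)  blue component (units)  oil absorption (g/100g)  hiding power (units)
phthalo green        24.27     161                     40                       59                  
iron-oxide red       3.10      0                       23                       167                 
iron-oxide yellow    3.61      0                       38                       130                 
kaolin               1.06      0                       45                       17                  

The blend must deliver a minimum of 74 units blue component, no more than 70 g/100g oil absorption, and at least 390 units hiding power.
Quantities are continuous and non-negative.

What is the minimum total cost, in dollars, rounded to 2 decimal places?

Treat it as an LP. Let x1 = kg of phthalo green, x2 = kg of iron-oxide red, x3 = kg of iron-oxide yellow, x4 = kg of kaolin.
min 24.27x1 + 3.1x2 + 3.61x3 + 1.06x4 with:
  161x1 ≥ 74   (blue component)
  40x1 + 23x2 + 38x3 + 45x4 ≤ 70   (oil absorption)
  59x1 + 167x2 + 130x3 + 17x4 ≥ 390   (hiding power)
  x1, x2, x3, x4 ≥ 0.
The minimum-cost mix takes nothing from iron-oxide yellow, kaolin — only phthalo green, iron-oxide red. Binding constraints: blue component and hiding power.
That vertex is x1 = 0.4596, x2 = 2.173.
Total cost: 24.27·0.4596 + 3.1·2.173 = 17.8908.

$17.89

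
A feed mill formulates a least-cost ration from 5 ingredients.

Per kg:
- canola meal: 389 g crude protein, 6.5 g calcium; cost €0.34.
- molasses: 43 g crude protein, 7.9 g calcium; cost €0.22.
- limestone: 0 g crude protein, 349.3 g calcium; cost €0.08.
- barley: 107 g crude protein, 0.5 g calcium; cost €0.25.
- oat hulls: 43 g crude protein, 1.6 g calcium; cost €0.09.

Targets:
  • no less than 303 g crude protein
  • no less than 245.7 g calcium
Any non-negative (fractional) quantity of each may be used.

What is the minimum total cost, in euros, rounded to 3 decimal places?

€0.320

Let x1 = kg of canola meal, x2 = kg of molasses, x3 = kg of limestone, x4 = kg of barley, x5 = kg of oat hulls.
min 0.34x1 + 0.22x2 + 0.08x3 + 0.25x4 + 0.09x5 subject to:
  389x1 + 43x2 + 107x4 + 43x5 ≥ 303   (crude protein)
  6.5x1 + 7.9x2 + 349.3x3 + 0.5x4 + 1.6x5 ≥ 245.7   (calcium)
  x1, x2, x3, x4, x5 ≥ 0.
The minimum-cost mix takes nothing from molasses, barley, oat hulls — only canola meal, limestone. The crude protein and calcium requirements are met with equality.
So canola meal = 0.7789 kg, limestone = 0.6889 kg.
Total cost: 0.34·0.7789 + 0.08·0.6889 = 0.31994.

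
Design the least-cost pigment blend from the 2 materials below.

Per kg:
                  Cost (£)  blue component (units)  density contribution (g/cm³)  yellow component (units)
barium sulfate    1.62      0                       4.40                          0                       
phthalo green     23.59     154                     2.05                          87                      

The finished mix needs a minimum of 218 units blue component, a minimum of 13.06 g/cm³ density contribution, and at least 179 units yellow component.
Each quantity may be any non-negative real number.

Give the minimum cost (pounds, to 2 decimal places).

Set it up as a linear program. Let x1 = kg of barium sulfate, x2 = kg of phthalo green.
Minimise 1.62x1 + 23.59x2 subject to:
  154x2 ≥ 218   (blue component)
  4.4x1 + 2.05x2 ≥ 13.06   (density contribution)
  87x2 ≥ 179   (yellow component)
  x1, x2 ≥ 0.
Both inputs are positive at the optimum. Binding constraints: density contribution and yellow component.
Solving gives x1 = 2.0096, x2 = 2.0575.
Hence cost = 1.62·2.0096 + 23.59·2.0575 = £51.7920.

£51.79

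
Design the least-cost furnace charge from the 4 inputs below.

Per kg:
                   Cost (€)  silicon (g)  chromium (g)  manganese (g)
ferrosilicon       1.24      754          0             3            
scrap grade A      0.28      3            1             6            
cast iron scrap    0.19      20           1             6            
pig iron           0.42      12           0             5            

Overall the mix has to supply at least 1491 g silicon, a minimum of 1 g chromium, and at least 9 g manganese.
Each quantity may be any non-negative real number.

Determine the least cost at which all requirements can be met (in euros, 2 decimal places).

This is a linear program. Let x1 = kg of ferrosilicon, x2 = kg of scrap grade A, x3 = kg of cast iron scrap, x4 = kg of pig iron.
Minimise 1.24x1 + 0.28x2 + 0.19x3 + 0.42x4 with:
  754x1 + 3x2 + 20x3 + 12x4 ≥ 1491   (silicon)
  1x2 + 1x3 ≥ 1   (chromium)
  3x1 + 6x2 + 6x3 + 5x4 ≥ 9   (manganese)
  x1, x2, x3, x4 ≥ 0.
At the optimum only ferrosilicon, cast iron scrap are positive (scrap grade A, pig iron = 0). There the silicon and chromium constraints are tight.
Solving gives x1 = 1.951, x3 = 1.
Objective = 1.24·1.951 + 0.19·1 = 2.6092.

€2.61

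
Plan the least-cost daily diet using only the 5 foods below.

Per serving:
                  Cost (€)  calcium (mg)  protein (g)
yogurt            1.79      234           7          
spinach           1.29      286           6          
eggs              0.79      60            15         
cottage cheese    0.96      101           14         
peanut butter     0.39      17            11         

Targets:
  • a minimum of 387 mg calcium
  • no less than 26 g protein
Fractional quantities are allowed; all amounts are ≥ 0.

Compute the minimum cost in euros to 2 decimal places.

€2.27

Let x1 = servings of yogurt, x2 = servings of spinach, x3 = servings of eggs, x4 = servings of cottage cheese, x5 = servings of peanut butter.
min 1.79x1 + 1.29x2 + 0.79x3 + 0.96x4 + 0.39x5 subject to:
  234x1 + 286x2 + 60x3 + 101x4 + 17x5 ≥ 387   (calcium)
  7x1 + 6x2 + 15x3 + 14x4 + 11x5 ≥ 26   (protein)
  x1, x2, x3, x4, x5 ≥ 0.
The optimal basis is {spinach, peanut butter}; yogurt, eggs, cottage cheese drop out. There the calcium and protein constraints are tight.
So spinach = 1.253 servings, peanut butter = 1.68 servings.
Hence cost = 1.29·1.253 + 0.39·1.68 = €2.2716.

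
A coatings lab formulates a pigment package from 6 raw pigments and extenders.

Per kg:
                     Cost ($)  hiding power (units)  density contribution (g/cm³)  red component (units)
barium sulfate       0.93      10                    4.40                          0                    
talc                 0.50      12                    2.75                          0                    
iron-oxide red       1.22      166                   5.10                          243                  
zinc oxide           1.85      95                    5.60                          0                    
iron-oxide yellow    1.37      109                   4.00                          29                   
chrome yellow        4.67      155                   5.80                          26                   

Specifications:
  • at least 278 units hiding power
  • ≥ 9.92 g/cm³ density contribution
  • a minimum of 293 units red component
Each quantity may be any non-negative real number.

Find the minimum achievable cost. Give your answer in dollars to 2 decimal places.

Treat it as an LP. Let x1 = kg of barium sulfate, x2 = kg of talc, x3 = kg of iron-oxide red, x4 = kg of zinc oxide, x5 = kg of iron-oxide yellow, x6 = kg of chrome yellow.
min 0.93x1 + 0.5x2 + 1.22x3 + 1.85x4 + 1.37x5 + 4.67x6 with:
  10x1 + 12x2 + 166x3 + 95x4 + 109x5 + 155x6 ≥ 278   (hiding power)
  4.4x1 + 2.75x2 + 5.1x3 + 5.6x4 + 4x5 + 5.8x6 ≥ 9.92   (density contribution)
  243x3 + 29x5 + 26x6 ≥ 293   (red component)
  x1, x2, x3, x4, x5, x6 ≥ 0.
The optimal basis is {talc, iron-oxide red}; barium sulfate, zinc oxide, iron-oxide yellow, chrome yellow drop out. The hiding power and density contribution requirements are met with equality.
Optimal quantities: talc = 0.5791 kg, iron-oxide red = 1.633 kg.
Hence cost = 0.5·0.5791 + 1.22·1.633 = $2.2818.

$2.28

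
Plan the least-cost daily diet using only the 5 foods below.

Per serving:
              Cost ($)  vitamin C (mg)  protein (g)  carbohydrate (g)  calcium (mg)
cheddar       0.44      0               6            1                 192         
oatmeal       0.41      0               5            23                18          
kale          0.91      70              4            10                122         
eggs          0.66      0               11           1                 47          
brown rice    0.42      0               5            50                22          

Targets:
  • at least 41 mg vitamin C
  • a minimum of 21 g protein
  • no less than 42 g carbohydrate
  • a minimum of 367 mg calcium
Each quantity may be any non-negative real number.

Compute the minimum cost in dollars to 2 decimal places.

$1.84

Treat it as an LP. Let x1 = servings of cheddar, x2 = servings of oatmeal, x3 = servings of kale, x4 = servings of eggs, x5 = servings of brown rice.
min 0.44x1 + 0.41x2 + 0.91x3 + 0.66x4 + 0.42x5 subject to:
  70x3 ≥ 41   (vitamin C)
  6x1 + 5x2 + 4x3 + 11x4 + 5x5 ≥ 21   (protein)
  1x1 + 23x2 + 10x3 + 1x4 + 50x5 ≥ 42   (carbohydrate)
  192x1 + 18x2 + 122x3 + 47x4 + 22x5 ≥ 367   (calcium)
  x1, x2, x3, x4, x5 ≥ 0.
At the optimum only cheddar, kale, eggs, brown rice are positive (oatmeal = 0). Binding constraints: vitamin C, protein, carbohydrate, calcium.
Optimal quantities: cheddar = 1.295 servings, kale = 0.5857 servings, eggs = 0.6793 servings, brown rice = 0.6834 servings.
Objective = 0.44·1.295 + 0.91·0.5857 + 0.66·0.6793 + 0.42·0.6834 = 1.8382.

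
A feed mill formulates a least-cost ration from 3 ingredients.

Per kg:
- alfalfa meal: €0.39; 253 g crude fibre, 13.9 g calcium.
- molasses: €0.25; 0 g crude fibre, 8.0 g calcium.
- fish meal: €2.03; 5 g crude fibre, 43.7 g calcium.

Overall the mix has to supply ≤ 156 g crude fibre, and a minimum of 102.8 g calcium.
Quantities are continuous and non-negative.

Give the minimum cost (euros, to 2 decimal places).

€3.19

Set it up as a linear program. Let x1 = kg of alfalfa meal, x2 = kg of molasses, x3 = kg of fish meal.
Minimise 0.39x1 + 0.25x2 + 2.03x3 subject to:
  253x1 + 5x3 ≤ 156   (crude fibre)
  13.9x1 + 8x2 + 43.7x3 ≥ 102.8   (calcium)
  x1, x2, x3 ≥ 0.
At the optimum only alfalfa meal, molasses are positive (fish meal = 0). The crude fibre and calcium requirements are met with equality.
Solving gives x1 = 0.6166, x2 = 11.78.
Objective = 0.39·0.6166 + 0.25·11.78 = 3.1855.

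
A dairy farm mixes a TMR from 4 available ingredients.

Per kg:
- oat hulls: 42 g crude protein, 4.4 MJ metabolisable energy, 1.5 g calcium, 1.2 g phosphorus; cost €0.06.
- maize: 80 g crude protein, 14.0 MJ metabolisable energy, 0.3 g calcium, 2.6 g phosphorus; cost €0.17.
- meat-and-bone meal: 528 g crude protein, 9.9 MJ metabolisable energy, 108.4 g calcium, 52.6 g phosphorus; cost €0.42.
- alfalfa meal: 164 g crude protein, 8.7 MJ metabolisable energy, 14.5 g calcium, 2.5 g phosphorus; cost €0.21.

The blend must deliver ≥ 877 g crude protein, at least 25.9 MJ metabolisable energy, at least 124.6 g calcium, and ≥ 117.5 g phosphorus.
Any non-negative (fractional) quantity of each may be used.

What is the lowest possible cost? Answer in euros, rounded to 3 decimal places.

Set it up as a linear program. Let x1 = kg of oat hulls, x2 = kg of maize, x3 = kg of meat-and-bone meal, x4 = kg of alfalfa meal.
Minimise 0.06x1 + 0.17x2 + 0.42x3 + 0.21x4 with:
  42x1 + 80x2 + 528x3 + 164x4 ≥ 877   (crude protein)
  4.4x1 + 14x2 + 9.9x3 + 8.7x4 ≥ 25.9   (metabolisable energy)
  1.5x1 + 0.3x2 + 108.4x3 + 14.5x4 ≥ 124.6   (calcium)
  1.2x1 + 2.6x2 + 52.6x3 + 2.5x4 ≥ 117.5   (phosphorus)
  x1, x2, x3, x4 ≥ 0.
The cheapest feasible vertex uses only maize, meat-and-bone meal; oat hulls, alfalfa meal are not used. Binding constraints: metabolisable energy and phosphorus.
So maize = 0.2801 kg, meat-and-bone meal = 2.22 kg.
Objective = 0.17·0.2801 + 0.42·2.22 = 0.98002.

€0.980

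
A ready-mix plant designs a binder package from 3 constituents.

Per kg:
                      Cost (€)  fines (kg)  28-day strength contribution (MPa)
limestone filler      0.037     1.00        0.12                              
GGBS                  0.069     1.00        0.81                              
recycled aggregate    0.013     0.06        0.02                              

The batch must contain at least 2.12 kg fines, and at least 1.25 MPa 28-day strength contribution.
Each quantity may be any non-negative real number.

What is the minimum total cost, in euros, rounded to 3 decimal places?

Set it up as a linear program. Let x1 = kg of limestone filler, x2 = kg of GGBS, x3 = kg of recycled aggregate.
Minimize 0.037x1 + 0.069x2 + 0.013x3 s.t.:
  1x1 + 1x2 + 0.06x3 ≥ 2.12   (fines)
  0.12x1 + 0.81x2 + 0.02x3 ≥ 1.25   (28-day strength contribution)
  x1, x2, x3 ≥ 0.
The optimal basis is {limestone filler, GGBS}; recycled aggregate drops out. Binding constraints: fines and 28-day strength contribution.
Optimal quantities: limestone filler = 0.6771 kg, GGBS = 1.443 kg.
Total cost: 0.037·0.6771 + 0.069·1.443 = 0.12462.

€0.125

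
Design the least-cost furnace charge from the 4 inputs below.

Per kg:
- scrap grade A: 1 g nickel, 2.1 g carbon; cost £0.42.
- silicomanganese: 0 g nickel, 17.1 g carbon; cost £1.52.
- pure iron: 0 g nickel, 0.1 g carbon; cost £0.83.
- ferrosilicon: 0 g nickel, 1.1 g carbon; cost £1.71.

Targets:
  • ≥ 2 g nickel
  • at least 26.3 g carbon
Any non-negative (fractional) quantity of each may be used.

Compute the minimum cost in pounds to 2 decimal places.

Treat it as an LP. Let x1 = kg of scrap grade A, x2 = kg of silicomanganese, x3 = kg of pure iron, x4 = kg of ferrosilicon.
Minimise 0.42x1 + 1.52x2 + 0.83x3 + 1.71x4 subject to:
  1x1 ≥ 2   (nickel)
  2.1x1 + 17.1x2 + 0.1x3 + 1.1x4 ≥ 26.3   (carbon)
  x1, x2, x3, x4 ≥ 0.
At the optimum only scrap grade A, silicomanganese are positive (pure iron, ferrosilicon = 0). The nickel and carbon requirements are met with equality.
That vertex is x1 = 2, x2 = 1.292.
Objective = 0.42·2 + 1.52·1.292 = 2.8038.

£2.80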